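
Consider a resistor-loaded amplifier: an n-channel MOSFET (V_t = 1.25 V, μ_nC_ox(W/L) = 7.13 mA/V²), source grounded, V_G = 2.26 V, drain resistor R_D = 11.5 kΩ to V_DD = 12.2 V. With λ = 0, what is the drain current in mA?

I_D = 1.05 mA

V_GS = V_G = 2.26 V, so V_ov = 2.26 − 1.25 = 1.01 V.
Assume saturation: I_D = ½ k_n V_ov² = 0.5 × 7.13 × 1.01² = 3.64 mA, giving V_DS = V_DD − I_D R_D = 12.2 − 3.64 × 11.5 = -29.6 V.
But -29.6 V < V_ov = 1.01 V, so the device is actually in triode.
In triode I_D = k_n[V_ov V_DS − ½ V_DS²] and I_D = (V_DD − V_DS)/R_D. Equating: 41 V_DS² − 83.81 V_DS + 12.2 = 0, giving V_DS = 0.158 V (the root below V_ov).
I_D = (12.2 − 0.158) / 11.5 = 1.05 mA.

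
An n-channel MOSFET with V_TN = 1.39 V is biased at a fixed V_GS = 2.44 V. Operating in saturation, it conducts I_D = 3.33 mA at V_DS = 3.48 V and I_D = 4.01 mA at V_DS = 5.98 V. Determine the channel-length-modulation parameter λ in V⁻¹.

With V_GS fixed, I_D ∝ (1 + λ V_DS) in saturation, so I_D2/I_D1 = (1 + λ V_DS2)/(1 + λ V_DS1).
4.01/3.33 = 1.204 = (1 + 5.98 λ)/(1 + 3.48 λ).
Solving: λ (I_D1 V_DS2 − I_D2 V_DS1) = I_D2 − I_D1, so λ = (4.01 − 3.33) / (3.33 × 5.98 − 4.01 × 3.48) = 0.68 / 5.96 = 0.114 V⁻¹.

λ = 0.114 V⁻¹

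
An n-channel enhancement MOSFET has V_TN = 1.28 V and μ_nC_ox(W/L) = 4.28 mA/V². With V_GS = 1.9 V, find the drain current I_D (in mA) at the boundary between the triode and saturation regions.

At the boundary V_DS = V_ov = V_GS − V_TN = 1.9 − 1.28 = 0.62 V.
I_D = ½ k_n V_ov² = 0.5 × 4.28 × 0.62² = 0.823 mA.

I_D = 0.823 mA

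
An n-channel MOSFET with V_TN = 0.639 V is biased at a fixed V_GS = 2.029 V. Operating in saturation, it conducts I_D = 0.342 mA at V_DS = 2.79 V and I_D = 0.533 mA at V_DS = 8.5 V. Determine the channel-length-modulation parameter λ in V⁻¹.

With V_GS fixed, I_D ∝ (1 + λ V_DS) in saturation, so I_D2/I_D1 = (1 + λ V_DS2)/(1 + λ V_DS1).
0.533/0.342 = 1.558 = (1 + 8.5 λ)/(1 + 2.79 λ).
Solving: λ (I_D1 V_DS2 − I_D2 V_DS1) = I_D2 − I_D1, so λ = (0.533 − 0.342) / (0.342 × 8.5 − 0.533 × 2.79) = 0.191 / 1.42 = 0.135 V⁻¹.

λ = 0.135 V⁻¹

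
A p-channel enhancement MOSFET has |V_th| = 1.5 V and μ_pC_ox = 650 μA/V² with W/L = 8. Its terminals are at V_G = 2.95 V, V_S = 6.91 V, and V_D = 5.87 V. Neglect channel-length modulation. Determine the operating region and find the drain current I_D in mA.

Triode; I_D = 10.5 mA

V_SG = V_S − V_G = 6.91 − 2.95 = 3.96 V; V_SD = V_S − V_D = 6.91 − 5.87 = 1.04 V.
k_p = μ_pC_ox · (W/L) = 5.2 mA/V².
V_ov = V_SG − |V_th| = 3.96 − 1.5 = 2.46 V.
Since V_SD = 1.04 V < V_ov = 2.46 V, the device is in the triode region.
I_D = k_p [V_ov · V_SD − ½ V_SD²] = 5.2 × [2.46 × 1.04 − 0.5 × 1.04²] = 10.5 mA.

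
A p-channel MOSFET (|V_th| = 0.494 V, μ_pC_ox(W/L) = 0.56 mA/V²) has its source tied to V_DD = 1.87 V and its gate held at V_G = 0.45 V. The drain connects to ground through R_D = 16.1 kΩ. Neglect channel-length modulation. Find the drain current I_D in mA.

V_SG = V_DD − V_G = 1.87 − 0.45 = 1.42 V, so V_ov = 1.42 − 0.494 = 0.926 V.
Assume saturation: I_D = ½ k_p V_ov² = 0.5 × 0.56 × 0.926² = 0.24 mA, giving V_SD = V_DD − I_D R_D = 1.87 − 0.24 × 16.1 = -2 V.
But -2 V < V_ov = 0.926 V, so the device is actually in triode.
In triode I_D = k_p[V_ov V_SD − ½ V_SD²] and I_D = (V_DD − V_SD)/R_D. Equating: 4.51 V_SD² − 9.349 V_SD + 1.87 = 0, giving V_SD = 0.224 V (the root below V_ov).
I_D = (1.87 − 0.224) / 16.1 = 0.102 mA.

I_D = 0.102 mA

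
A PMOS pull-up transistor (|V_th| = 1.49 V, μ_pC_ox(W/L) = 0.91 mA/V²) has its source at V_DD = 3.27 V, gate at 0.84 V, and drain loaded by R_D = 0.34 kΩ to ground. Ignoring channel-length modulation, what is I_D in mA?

V_SG = V_DD − V_G = 3.27 − 0.84 = 2.43 V, so V_ov = 2.43 − 1.49 = 0.94 V.
Assume saturation: I_D = ½ k_p V_ov² = 0.5 × 0.91 × 0.94² = 0.402 mA, giving V_SD = V_DD − I_D R_D = 3.27 − 0.402 × 0.34 = 3.13 V.
V_SD = 3.13 V ≥ V_ov = 0.94 V, confirming saturation.

I_D = 0.402 mA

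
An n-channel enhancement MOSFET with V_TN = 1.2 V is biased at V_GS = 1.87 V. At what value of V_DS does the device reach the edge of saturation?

V_DS,sat = 0.670 V

The boundary between triode and saturation is V_DS = V_GS − V_TN = V_ov.
V_ov = 1.87 − 1.2 = 0.67 V.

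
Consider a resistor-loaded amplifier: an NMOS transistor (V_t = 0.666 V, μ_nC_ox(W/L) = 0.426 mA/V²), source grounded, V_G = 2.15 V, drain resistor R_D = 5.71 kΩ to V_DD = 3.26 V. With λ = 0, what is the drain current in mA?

I_D = 0.406 mA

V_GS = V_G = 2.15 V, so V_ov = 2.15 − 0.666 = 1.48 V.
Assume saturation: I_D = ½ k_n V_ov² = 0.5 × 0.426 × 1.48² = 0.469 mA, giving V_DS = V_DD − I_D R_D = 3.26 − 0.469 × 5.71 = 0.582 V.
But 0.582 V < V_ov = 1.48 V, so the device is actually in triode.
In triode I_D = k_n[V_ov V_DS − ½ V_DS²] and I_D = (V_DD − V_DS)/R_D. Equating: 1.22 V_DS² − 4.61 V_DS + 3.26 = 0, giving V_DS = 0.941 V (the root below V_ov).
I_D = (3.26 − 0.941) / 5.71 = 0.406 mA.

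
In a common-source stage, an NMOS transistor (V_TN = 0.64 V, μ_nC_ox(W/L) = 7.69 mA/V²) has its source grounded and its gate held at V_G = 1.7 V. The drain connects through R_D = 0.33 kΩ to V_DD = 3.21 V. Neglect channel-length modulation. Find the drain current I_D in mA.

V_GS = V_G = 1.7 V, so V_ov = 1.7 − 0.64 = 1.06 V.
Assume saturation: I_D = ½ k_n V_ov² = 0.5 × 7.69 × 1.06² = 4.32 mA, giving V_DS = V_DD − I_D R_D = 3.21 − 4.32 × 0.33 = 1.78 V.
V_DS = 1.78 V ≥ V_ov = 1.06 V, confirming saturation.

I_D = 4.32 mA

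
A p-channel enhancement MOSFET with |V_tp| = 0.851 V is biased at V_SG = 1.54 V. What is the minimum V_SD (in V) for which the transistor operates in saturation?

The boundary between triode and saturation is V_SD = V_SG − |V_tp| = V_ov.
V_ov = 1.54 − 0.851 = 0.689 V.

V_SD,sat = 0.689 V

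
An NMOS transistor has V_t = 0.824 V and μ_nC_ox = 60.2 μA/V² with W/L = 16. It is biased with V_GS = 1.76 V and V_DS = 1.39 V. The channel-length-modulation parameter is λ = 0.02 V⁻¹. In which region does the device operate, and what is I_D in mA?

Saturation; I_D = 0.434 mA

k_n = μ_nC_ox · (W/L) = 0.9632 mA/V².
V_ov = V_GS − V_t = 1.76 − 0.824 = 0.936 V.
Since V_DS = 1.39 V ≥ V_ov = 0.936 V, the device is in saturation.
I_D = ½ k_n V_ov² (1 + λ V_DS) = 0.5 × 0.9632 × 0.936² × (1 + 0.02 × 1.39) = 0.434 mA.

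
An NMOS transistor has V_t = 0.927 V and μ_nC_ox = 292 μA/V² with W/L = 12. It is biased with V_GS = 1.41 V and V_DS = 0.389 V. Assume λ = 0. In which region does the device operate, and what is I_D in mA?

Triode; I_D = 0.393 mA

k_n = μ_nC_ox · (W/L) = 3.504 mA/V².
V_ov = V_GS − V_t = 1.41 − 0.927 = 0.483 V.
Since V_DS = 0.389 V < V_ov = 0.483 V, the device is in the triode region.
I_D = k_n [V_ov · V_DS − ½ V_DS²] = 3.504 × [0.483 × 0.389 − 0.5 × 0.389²] = 0.393 mA.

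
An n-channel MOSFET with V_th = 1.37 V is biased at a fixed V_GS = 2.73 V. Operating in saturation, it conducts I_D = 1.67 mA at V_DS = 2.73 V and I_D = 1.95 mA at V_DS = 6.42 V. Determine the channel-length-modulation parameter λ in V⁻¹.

With V_GS fixed, I_D ∝ (1 + λ V_DS) in saturation, so I_D2/I_D1 = (1 + λ V_DS2)/(1 + λ V_DS1).
1.95/1.67 = 1.168 = (1 + 6.42 λ)/(1 + 2.73 λ).
Solving: λ (I_D1 V_DS2 − I_D2 V_DS1) = I_D2 − I_D1, so λ = (1.95 − 1.67) / (1.67 × 6.42 − 1.95 × 2.73) = 0.28 / 5.4 = 0.0519 V⁻¹.

λ = 0.0519 V⁻¹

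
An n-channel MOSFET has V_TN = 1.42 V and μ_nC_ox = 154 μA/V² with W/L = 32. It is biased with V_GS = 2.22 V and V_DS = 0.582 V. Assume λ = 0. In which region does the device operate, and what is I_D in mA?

Triode; I_D = 1.46 mA

k_n = μ_nC_ox · (W/L) = 4.928 mA/V².
V_ov = V_GS − V_TN = 2.22 − 1.42 = 0.8 V.
Since V_DS = 0.582 V < V_ov = 0.8 V, the device is in the triode region.
I_D = k_n [V_ov · V_DS − ½ V_DS²] = 4.928 × [0.8 × 0.582 − 0.5 × 0.582²] = 1.46 mA.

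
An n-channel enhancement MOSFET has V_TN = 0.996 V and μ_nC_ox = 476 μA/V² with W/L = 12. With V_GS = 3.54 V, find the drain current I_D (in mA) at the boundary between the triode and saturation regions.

I_D = 18.5 mA

At the boundary V_DS = V_ov = V_GS − V_TN = 3.54 − 0.996 = 2.54 V.
k_n = μ_nC_ox · (W/L) = 5.712 mA/V².
I_D = ½ k_n V_ov² = 0.5 × 5.712 × 2.54² = 18.5 mA.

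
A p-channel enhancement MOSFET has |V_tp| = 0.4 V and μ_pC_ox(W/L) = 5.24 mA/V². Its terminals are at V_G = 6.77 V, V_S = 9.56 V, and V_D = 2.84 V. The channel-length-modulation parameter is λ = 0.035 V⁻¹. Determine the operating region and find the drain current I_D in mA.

V_SG = V_S − V_G = 9.56 − 6.77 = 2.79 V; V_SD = V_S − V_D = 9.56 − 2.84 = 6.72 V.
V_ov = V_SG − |V_tp| = 2.79 − 0.4 = 2.39 V.
Since V_SD = 6.72 V ≥ V_ov = 2.39 V, the device is in saturation.
I_D = ½ k_p V_ov² (1 + λ V_SD) = 0.5 × 5.24 × 2.39² × (1 + 0.035 × 6.72) = 18.5 mA.

Saturation; I_D = 18.5 mA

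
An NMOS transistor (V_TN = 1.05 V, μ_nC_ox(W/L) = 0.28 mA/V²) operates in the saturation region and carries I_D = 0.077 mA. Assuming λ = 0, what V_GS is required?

V_GS = 1.79 V

In saturation I_D = ½ k_n (V_GS − V_TN)², so V_GS − V_TN = √(2 I_D / k_n) = √(2 × 0.077 / 0.28) = 0.742 V.
V_GS = 1.05 + 0.742 = 1.79 V.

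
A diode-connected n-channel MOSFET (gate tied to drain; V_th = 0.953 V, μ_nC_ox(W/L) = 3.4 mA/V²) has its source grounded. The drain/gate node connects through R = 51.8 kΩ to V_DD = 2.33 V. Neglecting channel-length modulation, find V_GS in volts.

V_GS = 1.07 V

With gate tied to drain, V_GS = V_DS ≥ V_GS − V_th, so the device is in saturation.
KCL at the drain: ½ k_n (V_GS − V_th)² = (V_DD − V_GS)/R.
Let x = V_GS − 0.953. Then 88.1 x² + x − 1.377 = 0, giving x = 0.119 V (positive root), so V_GS = 1.07 V.
I_D = (V_DD − V_GS)/R = (2.33 − 1.07) / 51.8 = 0.0243 mA.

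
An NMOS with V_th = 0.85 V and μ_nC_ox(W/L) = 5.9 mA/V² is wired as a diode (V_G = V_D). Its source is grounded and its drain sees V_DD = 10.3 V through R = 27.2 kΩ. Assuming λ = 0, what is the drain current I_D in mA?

With gate tied to drain, V_GS = V_DS ≥ V_GS − V_th, so the device is in saturation.
KCL at the drain: ½ k_n (V_GS − V_th)² = (V_DD − V_GS)/R.
Let x = V_GS − 0.85. Then 80.2 x² + x − 9.45 = 0, giving x = 0.337 V (positive root), so V_GS = 1.19 V.
I_D = (V_DD − V_GS)/R = (10.3 − 1.19) / 27.2 = 0.335 mA.

I_D = 0.335 mA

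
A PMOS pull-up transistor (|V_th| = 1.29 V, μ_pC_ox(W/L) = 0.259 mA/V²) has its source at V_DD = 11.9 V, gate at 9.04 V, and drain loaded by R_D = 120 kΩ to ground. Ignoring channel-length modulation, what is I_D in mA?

I_D = 0.0970 mA

V_SG = V_DD − V_G = 11.9 − 9.04 = 2.86 V, so V_ov = 2.86 − 1.29 = 1.57 V.
Assume saturation: I_D = ½ k_p V_ov² = 0.5 × 0.259 × 1.57² = 0.319 mA, giving V_SD = V_DD − I_D R_D = 11.9 − 0.319 × 120 = -26.4 V.
But -26.4 V < V_ov = 1.57 V, so the device is actually in triode.
In triode I_D = k_p[V_ov V_SD − ½ V_SD²] and I_D = (V_DD − V_SD)/R_D. Equating: 15.5 V_SD² − 49.8 V_SD + 11.9 = 0, giving V_SD = 0.26 V (the root below V_ov).
I_D = (11.9 − 0.26) / 120 = 0.097 mA.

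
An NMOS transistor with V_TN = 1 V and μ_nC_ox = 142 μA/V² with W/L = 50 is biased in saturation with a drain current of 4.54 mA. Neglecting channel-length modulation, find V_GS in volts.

k_n = μ_nC_ox · (W/L) = 7.1 mA/V².
In saturation I_D = ½ k_n (V_GS − V_TN)², so V_GS − V_TN = √(2 I_D / k_n) = √(2 × 4.54 / 7.1) = 1.13 V.
V_GS = 1 + 1.13 = 2.13 V.

V_GS = 2.13 V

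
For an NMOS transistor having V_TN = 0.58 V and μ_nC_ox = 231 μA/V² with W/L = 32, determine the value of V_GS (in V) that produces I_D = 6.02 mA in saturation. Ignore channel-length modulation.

k_n = μ_nC_ox · (W/L) = 7.392 mA/V².
In saturation I_D = ½ k_n (V_GS − V_TN)², so V_GS − V_TN = √(2 I_D / k_n) = √(2 × 6.02 / 7.392) = 1.28 V.
V_GS = 0.58 + 1.28 = 1.86 V.

V_GS = 1.86 V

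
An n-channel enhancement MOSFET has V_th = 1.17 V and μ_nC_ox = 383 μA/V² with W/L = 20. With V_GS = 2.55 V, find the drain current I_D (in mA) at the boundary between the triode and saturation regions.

At the boundary V_DS = V_ov = V_GS − V_th = 2.55 − 1.17 = 1.38 V.
k_n = μ_nC_ox · (W/L) = 7.66 mA/V².
I_D = ½ k_n V_ov² = 0.5 × 7.66 × 1.38² = 7.29 mA.

I_D = 7.29 mA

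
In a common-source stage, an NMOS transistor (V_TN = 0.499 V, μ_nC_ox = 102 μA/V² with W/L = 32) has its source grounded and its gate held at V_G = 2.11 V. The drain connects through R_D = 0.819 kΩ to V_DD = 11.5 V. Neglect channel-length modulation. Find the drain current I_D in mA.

V_GS = V_G = 2.11 V, so V_ov = 2.11 − 0.499 = 1.61 V.
k_n = μ_nC_ox · (W/L) = 3.264 mA/V².
Assume saturation: I_D = ½ k_n V_ov² = 0.5 × 3.264 × 1.61² = 4.24 mA, giving V_DS = V_DD − I_D R_D = 11.5 − 4.24 × 0.819 = 8.03 V.
V_DS = 8.03 V ≥ V_ov = 1.61 V, confirming saturation.

I_D = 4.24 mA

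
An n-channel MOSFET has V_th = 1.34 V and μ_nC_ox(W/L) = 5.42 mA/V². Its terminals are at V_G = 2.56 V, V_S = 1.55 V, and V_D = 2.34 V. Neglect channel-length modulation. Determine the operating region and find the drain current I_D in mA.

V_GS = V_G − V_S = 2.56 − 1.55 = 1.01 V; V_DS = V_D − V_S = 2.34 − 1.55 = 0.79 V.
V_GS = 1.01 V < V_th = 1.34 V, so the transistor is in cutoff.

Cutoff; I_D = 0 mA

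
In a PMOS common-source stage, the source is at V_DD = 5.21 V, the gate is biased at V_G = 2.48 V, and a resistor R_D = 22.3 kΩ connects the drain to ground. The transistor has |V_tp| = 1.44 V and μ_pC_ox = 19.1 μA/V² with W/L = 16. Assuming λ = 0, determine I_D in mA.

I_D = 0.202 mA

V_SG = V_DD − V_G = 5.21 − 2.48 = 2.73 V, so V_ov = 2.73 − 1.44 = 1.29 V.
k_p = μ_pC_ox · (W/L) = 0.3056 mA/V².
Assume saturation: I_D = ½ k_p V_ov² = 0.5 × 0.3056 × 1.29² = 0.254 mA, giving V_SD = V_DD − I_D R_D = 5.21 − 0.254 × 22.3 = -0.46 V.
But -0.46 V < V_ov = 1.29 V, so the device is actually in triode.
In triode I_D = k_p[V_ov V_SD − ½ V_SD²] and I_D = (V_DD − V_SD)/R_D. Equating: 3.41 V_SD² − 9.791 V_SD + 5.21 = 0, giving V_SD = 0.705 V (the root below V_ov).
I_D = (5.21 − 0.705) / 22.3 = 0.202 mA.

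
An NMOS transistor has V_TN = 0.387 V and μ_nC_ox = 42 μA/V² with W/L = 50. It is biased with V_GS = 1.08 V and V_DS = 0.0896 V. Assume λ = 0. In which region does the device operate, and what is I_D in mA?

k_n = μ_nC_ox · (W/L) = 2.1 mA/V².
V_ov = V_GS − V_TN = 1.08 − 0.387 = 0.693 V.
Since V_DS = 0.0896 V < V_ov = 0.693 V, the device is in the triode region.
I_D = k_n [V_ov · V_DS − ½ V_DS²] = 2.1 × [0.693 × 0.0896 − 0.5 × 0.0896²] = 0.122 mA.

Triode; I_D = 0.122 mA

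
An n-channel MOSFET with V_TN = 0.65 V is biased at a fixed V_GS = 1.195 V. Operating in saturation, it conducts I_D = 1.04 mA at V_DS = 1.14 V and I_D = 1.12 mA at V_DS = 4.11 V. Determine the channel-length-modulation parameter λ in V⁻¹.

With V_GS fixed, I_D ∝ (1 + λ V_DS) in saturation, so I_D2/I_D1 = (1 + λ V_DS2)/(1 + λ V_DS1).
1.12/1.04 = 1.077 = (1 + 4.11 λ)/(1 + 1.14 λ).
Solving: λ (I_D1 V_DS2 − I_D2 V_DS1) = I_D2 − I_D1, so λ = (1.12 − 1.04) / (1.04 × 4.11 − 1.12 × 1.14) = 0.08 / 3 = 0.0267 V⁻¹.

λ = 0.0267 V⁻¹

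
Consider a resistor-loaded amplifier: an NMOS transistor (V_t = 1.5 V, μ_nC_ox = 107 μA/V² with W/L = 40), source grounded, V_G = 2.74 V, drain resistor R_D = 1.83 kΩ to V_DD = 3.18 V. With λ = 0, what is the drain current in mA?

V_GS = V_G = 2.74 V, so V_ov = 2.74 − 1.5 = 1.24 V.
k_n = μ_nC_ox · (W/L) = 4.28 mA/V².
Assume saturation: I_D = ½ k_n V_ov² = 0.5 × 4.28 × 1.24² = 3.29 mA, giving V_DS = V_DD − I_D R_D = 3.18 − 3.29 × 1.83 = -2.84 V.
But -2.84 V < V_ov = 1.24 V, so the device is actually in triode.
In triode I_D = k_n[V_ov V_DS − ½ V_DS²] and I_D = (V_DD − V_DS)/R_D. Equating: 3.92 V_DS² − 10.71 V_DS + 3.18 = 0, giving V_DS = 0.339 V (the root below V_ov).
I_D = (3.18 − 0.339) / 1.83 = 1.55 mA.

I_D = 1.55 mA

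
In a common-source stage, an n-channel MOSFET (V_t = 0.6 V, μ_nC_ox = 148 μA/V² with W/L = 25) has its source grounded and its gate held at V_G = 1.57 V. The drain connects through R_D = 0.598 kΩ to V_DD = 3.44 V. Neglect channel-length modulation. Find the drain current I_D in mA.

V_GS = V_G = 1.57 V, so V_ov = 1.57 − 0.6 = 0.97 V.
k_n = μ_nC_ox · (W/L) = 3.7 mA/V².
Assume saturation: I_D = ½ k_n V_ov² = 0.5 × 3.7 × 0.97² = 1.74 mA, giving V_DS = V_DD − I_D R_D = 3.44 − 1.74 × 0.598 = 2.4 V.
V_DS = 2.4 V ≥ V_ov = 0.97 V, confirming saturation.

I_D = 1.74 mA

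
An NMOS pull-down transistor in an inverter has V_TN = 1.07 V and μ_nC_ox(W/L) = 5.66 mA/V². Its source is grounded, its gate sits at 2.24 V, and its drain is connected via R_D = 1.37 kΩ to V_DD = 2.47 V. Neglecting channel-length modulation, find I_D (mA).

V_GS = V_G = 2.24 V, so V_ov = 2.24 − 1.07 = 1.17 V.
Assume saturation: I_D = ½ k_n V_ov² = 0.5 × 5.66 × 1.17² = 3.87 mA, giving V_DS = V_DD − I_D R_D = 2.47 − 3.87 × 1.37 = -2.84 V.
But -2.84 V < V_ov = 1.17 V, so the device is actually in triode.
In triode I_D = k_n[V_ov V_DS − ½ V_DS²] and I_D = (V_DD − V_DS)/R_D. Equating: 3.88 V_DS² − 10.07 V_DS + 2.47 = 0, giving V_DS = 0.274 V (the root below V_ov).
I_D = (2.47 − 0.274) / 1.37 = 1.6 mA.

I_D = 1.60 mA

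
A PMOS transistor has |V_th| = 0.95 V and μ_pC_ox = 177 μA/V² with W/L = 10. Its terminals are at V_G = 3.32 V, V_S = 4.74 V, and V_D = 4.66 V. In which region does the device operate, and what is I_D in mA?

Triode; I_D = 0.0609 mA

V_SG = V_S − V_G = 4.74 − 3.32 = 1.42 V; V_SD = V_S − V_D = 4.74 − 4.66 = 0.08 V.
k_p = μ_pC_ox · (W/L) = 1.77 mA/V².
V_ov = V_SG − |V_th| = 1.42 − 0.95 = 0.47 V.
Since V_SD = 0.08 V < V_ov = 0.47 V, the device is in the triode region.
I_D = k_p [V_ov · V_SD − ½ V_SD²] = 1.77 × [0.47 × 0.08 − 0.5 × 0.08²] = 0.0609 mA.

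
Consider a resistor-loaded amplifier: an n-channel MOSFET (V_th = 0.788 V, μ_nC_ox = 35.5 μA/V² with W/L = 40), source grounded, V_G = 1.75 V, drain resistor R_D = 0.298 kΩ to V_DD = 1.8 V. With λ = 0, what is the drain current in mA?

V_GS = V_G = 1.75 V, so V_ov = 1.75 − 0.788 = 0.962 V.
k_n = μ_nC_ox · (W/L) = 1.42 mA/V².
Assume saturation: I_D = ½ k_n V_ov² = 0.5 × 1.42 × 0.962² = 0.657 mA, giving V_DS = V_DD − I_D R_D = 1.8 − 0.657 × 0.298 = 1.6 V.
V_DS = 1.6 V ≥ V_ov = 0.962 V, confirming saturation.

I_D = 0.657 mA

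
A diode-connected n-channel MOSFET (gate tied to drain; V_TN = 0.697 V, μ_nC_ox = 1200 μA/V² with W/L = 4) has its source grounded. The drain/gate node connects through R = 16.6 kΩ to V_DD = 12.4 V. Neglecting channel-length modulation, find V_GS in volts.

V_GS = 1.23 V

With gate tied to drain, V_GS = V_DS ≥ V_GS − V_TN, so the device is in saturation.
k_n = μ_nC_ox · (W/L) = 4.8 mA/V².
KCL at the drain: ½ k_n (V_GS − V_TN)² = (V_DD − V_GS)/R.
Let x = V_GS − 0.697. Then 39.8 x² + x − 11.7 = 0, giving x = 0.53 V (positive root), so V_GS = 1.23 V.
I_D = (V_DD − V_GS)/R = (12.4 − 1.23) / 16.6 = 0.673 mA.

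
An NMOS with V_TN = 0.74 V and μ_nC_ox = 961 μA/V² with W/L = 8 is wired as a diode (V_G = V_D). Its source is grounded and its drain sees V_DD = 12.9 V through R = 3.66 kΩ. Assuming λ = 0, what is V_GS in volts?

With gate tied to drain, V_GS = V_DS ≥ V_GS − V_TN, so the device is in saturation.
k_n = μ_nC_ox · (W/L) = 7.688 mA/V².
KCL at the drain: ½ k_n (V_GS − V_TN)² = (V_DD − V_GS)/R.
Let x = V_GS − 0.74. Then 14.1 x² + x − 12.16 = 0, giving x = 0.895 V (positive root), so V_GS = 1.63 V.
I_D = (V_DD − V_GS)/R = (12.9 − 1.63) / 3.66 = 3.08 mA.

V_GS = 1.63 V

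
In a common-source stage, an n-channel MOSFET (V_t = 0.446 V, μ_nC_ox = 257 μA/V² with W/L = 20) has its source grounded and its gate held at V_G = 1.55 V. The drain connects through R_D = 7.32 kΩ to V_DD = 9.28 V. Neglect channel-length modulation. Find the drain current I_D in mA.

I_D = 1.23 mA

V_GS = V_G = 1.55 V, so V_ov = 1.55 − 0.446 = 1.1 V.
k_n = μ_nC_ox · (W/L) = 5.14 mA/V².
Assume saturation: I_D = ½ k_n V_ov² = 0.5 × 5.14 × 1.1² = 3.13 mA, giving V_DS = V_DD − I_D R_D = 9.28 − 3.13 × 7.32 = -13.6 V.
But -13.6 V < V_ov = 1.1 V, so the device is actually in triode.
In triode I_D = k_n[V_ov V_DS − ½ V_DS²] and I_D = (V_DD − V_DS)/R_D. Equating: 18.8 V_DS² − 42.54 V_DS + 9.28 = 0, giving V_DS = 0.245 V (the root below V_ov).
I_D = (9.28 − 0.245) / 7.32 = 1.23 mA.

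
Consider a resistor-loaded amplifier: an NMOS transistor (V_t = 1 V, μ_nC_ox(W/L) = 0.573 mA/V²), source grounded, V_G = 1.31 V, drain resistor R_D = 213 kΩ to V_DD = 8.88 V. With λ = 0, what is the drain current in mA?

I_D = 0.0275 mA

V_GS = V_G = 1.31 V, so V_ov = 1.31 − 1 = 0.31 V.
Assume saturation: I_D = ½ k_n V_ov² = 0.5 × 0.573 × 0.31² = 0.0275 mA, giving V_DS = V_DD − I_D R_D = 8.88 − 0.0275 × 213 = 3.02 V.
V_DS = 3.02 V ≥ V_ov = 0.31 V, confirming saturation.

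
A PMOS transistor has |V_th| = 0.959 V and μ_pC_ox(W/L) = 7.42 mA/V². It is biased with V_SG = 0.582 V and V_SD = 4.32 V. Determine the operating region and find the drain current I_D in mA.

V_SG = 0.582 V < |V_th| = 0.959 V, so the transistor is in cutoff.

Cutoff; I_D = 0 mA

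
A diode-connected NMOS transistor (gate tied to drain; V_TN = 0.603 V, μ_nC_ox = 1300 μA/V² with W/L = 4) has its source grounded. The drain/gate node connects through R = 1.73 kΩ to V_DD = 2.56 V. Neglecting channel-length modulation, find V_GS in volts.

With gate tied to drain, V_GS = V_DS ≥ V_GS − V_TN, so the device is in saturation.
k_n = μ_nC_ox · (W/L) = 5.2 mA/V².
KCL at the drain: ½ k_n (V_GS − V_TN)² = (V_DD − V_GS)/R.
Let x = V_GS − 0.603. Then 4.5 x² + x − 1.957 = 0, giving x = 0.558 V (positive root), so V_GS = 1.16 V.
I_D = (V_DD − V_GS)/R = (2.56 − 1.16) / 1.73 = 0.809 mA.

V_GS = 1.16 V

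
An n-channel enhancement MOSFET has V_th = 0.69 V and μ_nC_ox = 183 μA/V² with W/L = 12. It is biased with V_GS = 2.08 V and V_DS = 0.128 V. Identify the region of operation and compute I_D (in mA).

Triode; I_D = 0.373 mA

k_n = μ_nC_ox · (W/L) = 2.196 mA/V².
V_ov = V_GS − V_th = 2.08 − 0.69 = 1.39 V.
Since V_DS = 0.128 V < V_ov = 1.39 V, the device is in the triode region.
I_D = k_n [V_ov · V_DS − ½ V_DS²] = 2.196 × [1.39 × 0.128 − 0.5 × 0.128²] = 0.373 mA.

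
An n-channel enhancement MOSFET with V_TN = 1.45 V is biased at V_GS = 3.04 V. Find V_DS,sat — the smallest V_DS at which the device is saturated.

V_DS,sat = 1.59 V

The boundary between triode and saturation is V_DS = V_GS − V_TN = V_ov.
V_ov = 3.04 − 1.45 = 1.59 V.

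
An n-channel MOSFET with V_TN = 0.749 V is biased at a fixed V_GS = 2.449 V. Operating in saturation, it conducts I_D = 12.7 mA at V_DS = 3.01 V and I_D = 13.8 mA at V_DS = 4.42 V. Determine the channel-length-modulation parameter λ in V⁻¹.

λ = 0.0754 V⁻¹

With V_GS fixed, I_D ∝ (1 + λ V_DS) in saturation, so I_D2/I_D1 = (1 + λ V_DS2)/(1 + λ V_DS1).
13.8/12.7 = 1.087 = (1 + 4.42 λ)/(1 + 3.01 λ).
Solving: λ (I_D1 V_DS2 − I_D2 V_DS1) = I_D2 − I_D1, so λ = (13.8 − 12.7) / (12.7 × 4.42 − 13.8 × 3.01) = 1.1 / 14.6 = 0.0754 V⁻¹.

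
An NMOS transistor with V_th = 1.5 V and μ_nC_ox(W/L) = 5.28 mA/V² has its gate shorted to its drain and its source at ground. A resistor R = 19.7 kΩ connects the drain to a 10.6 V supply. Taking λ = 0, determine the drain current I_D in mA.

With gate tied to drain, V_GS = V_DS ≥ V_GS − V_th, so the device is in saturation.
KCL at the drain: ½ k_n (V_GS − V_th)² = (V_DD − V_GS)/R.
Let x = V_GS − 1.5. Then 52 x² + x − 9.1 = 0, giving x = 0.409 V (positive root), so V_GS = 1.91 V.
I_D = (V_DD − V_GS)/R = (10.6 − 1.91) / 19.7 = 0.441 mA.

I_D = 0.441 mA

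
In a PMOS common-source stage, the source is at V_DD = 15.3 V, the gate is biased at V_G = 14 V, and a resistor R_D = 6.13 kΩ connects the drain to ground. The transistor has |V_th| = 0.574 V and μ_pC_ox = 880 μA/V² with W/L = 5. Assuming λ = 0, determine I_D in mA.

I_D = 1.16 mA

V_SG = V_DD − V_G = 15.3 − 14 = 1.3 V, so V_ov = 1.3 − 0.574 = 0.726 V.
k_p = μ_pC_ox · (W/L) = 4.4 mA/V².
Assume saturation: I_D = ½ k_p V_ov² = 0.5 × 4.4 × 0.726² = 1.16 mA, giving V_SD = V_DD − I_D R_D = 15.3 − 1.16 × 6.13 = 8.19 V.
V_SD = 8.19 V ≥ V_ov = 0.726 V, confirming saturation.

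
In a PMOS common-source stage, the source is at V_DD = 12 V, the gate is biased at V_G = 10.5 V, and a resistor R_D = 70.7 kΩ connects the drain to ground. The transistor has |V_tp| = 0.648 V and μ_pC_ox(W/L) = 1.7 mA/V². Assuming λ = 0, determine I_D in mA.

I_D = 0.168 mA

V_SG = V_DD − V_G = 12 − 10.5 = 1.5 V, so V_ov = 1.5 − 0.648 = 0.852 V.
Assume saturation: I_D = ½ k_p V_ov² = 0.5 × 1.7 × 0.852² = 0.617 mA, giving V_SD = V_DD − I_D R_D = 12 − 0.617 × 70.7 = -31.6 V.
But -31.6 V < V_ov = 0.852 V, so the device is actually in triode.
In triode I_D = k_p[V_ov V_SD − ½ V_SD²] and I_D = (V_DD − V_SD)/R_D. Equating: 60.1 V_SD² − 103.4 V_SD + 12 = 0, giving V_SD = 0.125 V (the root below V_ov).
I_D = (12 − 0.125) / 70.7 = 0.168 mA.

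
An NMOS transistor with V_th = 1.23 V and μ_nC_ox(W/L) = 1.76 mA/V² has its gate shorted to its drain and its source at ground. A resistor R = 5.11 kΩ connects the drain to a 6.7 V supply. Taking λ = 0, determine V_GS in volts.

V_GS = 2.23 V

With gate tied to drain, V_GS = V_DS ≥ V_GS − V_th, so the device is in saturation.
KCL at the drain: ½ k_n (V_GS − V_th)² = (V_DD − V_GS)/R.
Let x = V_GS − 1.23. Then 4.5 x² + x − 5.47 = 0, giving x = 0.997 V (positive root), so V_GS = 2.23 V.
I_D = (V_DD − V_GS)/R = (6.7 − 2.23) / 5.11 = 0.875 mA.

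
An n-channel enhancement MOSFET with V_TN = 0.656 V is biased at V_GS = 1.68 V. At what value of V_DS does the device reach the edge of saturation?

The boundary between triode and saturation is V_DS = V_GS − V_TN = V_ov.
V_ov = 1.68 − 0.656 = 1.02 V.

V_DS,sat = 1.02 V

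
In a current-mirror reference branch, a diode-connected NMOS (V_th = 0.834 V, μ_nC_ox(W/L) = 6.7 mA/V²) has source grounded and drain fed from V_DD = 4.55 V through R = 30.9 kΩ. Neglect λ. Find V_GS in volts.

With gate tied to drain, V_GS = V_DS ≥ V_GS − V_th, so the device is in saturation.
KCL at the drain: ½ k_n (V_GS − V_th)² = (V_DD − V_GS)/R.
Let x = V_GS − 0.834. Then 104 x² + x − 3.716 = 0, giving x = 0.185 V (positive root), so V_GS = 1.02 V.
I_D = (V_DD − V_GS)/R = (4.55 − 1.02) / 30.9 = 0.114 mA.

V_GS = 1.02 V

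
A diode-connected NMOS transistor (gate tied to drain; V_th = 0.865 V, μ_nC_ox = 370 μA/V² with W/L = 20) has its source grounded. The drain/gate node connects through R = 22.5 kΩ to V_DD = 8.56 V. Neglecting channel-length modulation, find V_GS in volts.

V_GS = 1.16 V

With gate tied to drain, V_GS = V_DS ≥ V_GS − V_th, so the device is in saturation.
k_n = μ_nC_ox · (W/L) = 7.4 mA/V².
KCL at the drain: ½ k_n (V_GS − V_th)² = (V_DD − V_GS)/R.
Let x = V_GS − 0.865. Then 83.2 x² + x − 7.695 = 0, giving x = 0.298 V (positive root), so V_GS = 1.16 V.
I_D = (V_DD − V_GS)/R = (8.56 − 1.16) / 22.5 = 0.329 mA.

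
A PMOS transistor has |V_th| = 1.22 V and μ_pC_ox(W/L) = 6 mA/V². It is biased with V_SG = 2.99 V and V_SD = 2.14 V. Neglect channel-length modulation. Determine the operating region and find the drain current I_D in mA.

V_ov = V_SG − |V_th| = 2.99 − 1.22 = 1.77 V.
Since V_SD = 2.14 V ≥ V_ov = 1.77 V, the device is in saturation.
I_D = ½ k_p V_ov² = 0.5 × 6 × 1.77² = 9.4 mA.

Saturation; I_D = 9.40 mA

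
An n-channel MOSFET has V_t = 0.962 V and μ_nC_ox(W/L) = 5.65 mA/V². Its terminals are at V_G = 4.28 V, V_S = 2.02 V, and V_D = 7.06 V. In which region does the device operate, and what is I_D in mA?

Saturation; I_D = 4.76 mA

V_GS = V_G − V_S = 4.28 − 2.02 = 2.26 V; V_DS = V_D − V_S = 7.06 − 2.02 = 5.04 V.
V_ov = V_GS − V_t = 2.26 − 0.962 = 1.3 V.
Since V_DS = 5.04 V ≥ V_ov = 1.3 V, the device is in saturation.
I_D = ½ k_n V_ov² = 0.5 × 5.65 × 1.3² = 4.76 mA.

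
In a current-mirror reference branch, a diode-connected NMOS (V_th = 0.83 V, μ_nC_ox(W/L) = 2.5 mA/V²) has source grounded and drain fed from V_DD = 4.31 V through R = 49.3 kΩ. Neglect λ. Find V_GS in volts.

V_GS = 1.06 V

With gate tied to drain, V_GS = V_DS ≥ V_GS − V_th, so the device is in saturation.
KCL at the drain: ½ k_n (V_GS − V_th)² = (V_DD − V_GS)/R.
Let x = V_GS − 0.83. Then 61.6 x² + x − 3.48 = 0, giving x = 0.23 V (positive root), so V_GS = 1.06 V.
I_D = (V_DD − V_GS)/R = (4.31 − 1.06) / 49.3 = 0.0659 mA.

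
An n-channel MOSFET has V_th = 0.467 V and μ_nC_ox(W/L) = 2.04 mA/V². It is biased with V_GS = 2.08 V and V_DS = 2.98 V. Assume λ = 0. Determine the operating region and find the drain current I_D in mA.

V_ov = V_GS − V_th = 2.08 − 0.467 = 1.61 V.
Since V_DS = 2.98 V ≥ V_ov = 1.61 V, the device is in saturation.
I_D = ½ k_n V_ov² = 0.5 × 2.04 × 1.61² = 2.65 mA.

Saturation; I_D = 2.65 mA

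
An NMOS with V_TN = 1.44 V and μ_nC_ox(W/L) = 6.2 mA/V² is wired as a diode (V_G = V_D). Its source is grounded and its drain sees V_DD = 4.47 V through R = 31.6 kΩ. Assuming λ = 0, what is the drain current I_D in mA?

I_D = 0.0905 mA

With gate tied to drain, V_GS = V_DS ≥ V_GS − V_TN, so the device is in saturation.
KCL at the drain: ½ k_n (V_GS − V_TN)² = (V_DD − V_GS)/R.
Let x = V_GS − 1.44. Then 98 x² + x − 3.03 = 0, giving x = 0.171 V (positive root), so V_GS = 1.61 V.
I_D = (V_DD − V_GS)/R = (4.47 − 1.61) / 31.6 = 0.0905 mA.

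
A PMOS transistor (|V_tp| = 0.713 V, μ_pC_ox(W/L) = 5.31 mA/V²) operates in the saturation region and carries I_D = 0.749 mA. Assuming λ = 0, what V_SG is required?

In saturation I_D = ½ k_p (V_SG − |V_tp|)², so V_SG − |V_tp| = √(2 I_D / k_p) = √(2 × 0.749 / 5.31) = 0.531 V.
V_SG = 0.713 + 0.531 = 1.24 V.

V_SG = 1.24 V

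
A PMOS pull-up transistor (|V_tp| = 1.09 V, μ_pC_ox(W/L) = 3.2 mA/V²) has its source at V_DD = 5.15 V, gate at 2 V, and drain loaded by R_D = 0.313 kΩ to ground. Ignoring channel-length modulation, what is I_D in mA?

I_D = 6.79 mA

V_SG = V_DD − V_G = 5.15 − 2 = 3.15 V, so V_ov = 3.15 − 1.09 = 2.06 V.
Assume saturation: I_D = ½ k_p V_ov² = 0.5 × 3.2 × 2.06² = 6.79 mA, giving V_SD = V_DD − I_D R_D = 5.15 − 6.79 × 0.313 = 3.02 V.
V_SD = 3.02 V ≥ V_ov = 2.06 V, confirming saturation.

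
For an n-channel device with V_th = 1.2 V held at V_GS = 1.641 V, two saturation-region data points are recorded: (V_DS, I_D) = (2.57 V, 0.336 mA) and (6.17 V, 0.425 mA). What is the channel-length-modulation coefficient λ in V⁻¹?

λ = 0.0907 V⁻¹

With V_GS fixed, I_D ∝ (1 + λ V_DS) in saturation, so I_D2/I_D1 = (1 + λ V_DS2)/(1 + λ V_DS1).
0.425/0.336 = 1.265 = (1 + 6.17 λ)/(1 + 2.57 λ).
Solving: λ (I_D1 V_DS2 − I_D2 V_DS1) = I_D2 − I_D1, so λ = (0.425 − 0.336) / (0.336 × 6.17 − 0.425 × 2.57) = 0.089 / 0.981 = 0.0907 V⁻¹.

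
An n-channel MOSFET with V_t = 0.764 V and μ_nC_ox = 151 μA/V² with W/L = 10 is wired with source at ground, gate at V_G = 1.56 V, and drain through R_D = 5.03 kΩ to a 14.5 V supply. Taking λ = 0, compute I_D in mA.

V_GS = V_G = 1.56 V, so V_ov = 1.56 − 0.764 = 0.796 V.
k_n = μ_nC_ox · (W/L) = 1.51 mA/V².
Assume saturation: I_D = ½ k_n V_ov² = 0.5 × 1.51 × 0.796² = 0.478 mA, giving V_DS = V_DD − I_D R_D = 14.5 − 0.478 × 5.03 = 12.1 V.
V_DS = 12.1 V ≥ V_ov = 0.796 V, confirming saturation.

I_D = 0.478 mA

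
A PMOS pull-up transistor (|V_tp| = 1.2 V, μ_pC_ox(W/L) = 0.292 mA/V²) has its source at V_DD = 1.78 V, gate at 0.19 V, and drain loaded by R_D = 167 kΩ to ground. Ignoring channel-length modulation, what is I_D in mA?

I_D = 0.0101 mA

V_SG = V_DD − V_G = 1.78 − 0.19 = 1.59 V, so V_ov = 1.59 − 1.2 = 0.39 V.
Assume saturation: I_D = ½ k_p V_ov² = 0.5 × 0.292 × 0.39² = 0.0222 mA, giving V_SD = V_DD − I_D R_D = 1.78 − 0.0222 × 167 = -1.93 V.
But -1.93 V < V_ov = 0.39 V, so the device is actually in triode.
In triode I_D = k_p[V_ov V_SD − ½ V_SD²] and I_D = (V_DD − V_SD)/R_D. Equating: 24.4 V_SD² − 20.02 V_SD + 1.78 = 0, giving V_SD = 0.101 V (the root below V_ov).
I_D = (1.78 − 0.101) / 167 = 0.0101 mA.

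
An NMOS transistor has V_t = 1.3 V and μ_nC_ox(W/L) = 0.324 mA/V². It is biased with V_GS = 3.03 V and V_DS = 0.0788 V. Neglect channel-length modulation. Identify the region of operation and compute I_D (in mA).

V_ov = V_GS − V_t = 3.03 − 1.3 = 1.73 V.
Since V_DS = 0.0788 V < V_ov = 1.73 V, the device is in the triode region.
I_D = k_n [V_ov · V_DS − ½ V_DS²] = 0.324 × [1.73 × 0.0788 − 0.5 × 0.0788²] = 0.0432 mA.

Triode; I_D = 0.0432 mA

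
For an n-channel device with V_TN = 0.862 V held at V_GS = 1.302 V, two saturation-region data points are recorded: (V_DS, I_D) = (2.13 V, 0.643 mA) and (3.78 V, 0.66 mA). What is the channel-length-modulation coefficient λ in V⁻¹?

λ = 0.0166 V⁻¹

With V_GS fixed, I_D ∝ (1 + λ V_DS) in saturation, so I_D2/I_D1 = (1 + λ V_DS2)/(1 + λ V_DS1).
0.66/0.643 = 1.026 = (1 + 3.78 λ)/(1 + 2.13 λ).
Solving: λ (I_D1 V_DS2 − I_D2 V_DS1) = I_D2 − I_D1, so λ = (0.66 − 0.643) / (0.643 × 3.78 − 0.66 × 2.13) = 0.017 / 1.02 = 0.0166 V⁻¹.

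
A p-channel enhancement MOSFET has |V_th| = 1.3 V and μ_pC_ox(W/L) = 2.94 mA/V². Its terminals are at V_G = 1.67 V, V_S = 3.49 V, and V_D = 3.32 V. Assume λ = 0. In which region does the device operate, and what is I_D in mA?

V_SG = V_S − V_G = 3.49 − 1.67 = 1.82 V; V_SD = V_S − V_D = 3.49 − 3.32 = 0.17 V.
V_ov = V_SG − |V_th| = 1.82 − 1.3 = 0.52 V.
Since V_SD = 0.17 V < V_ov = 0.52 V, the device is in the triode region.
I_D = k_p [V_ov · V_SD − ½ V_SD²] = 2.94 × [0.52 × 0.17 − 0.5 × 0.17²] = 0.217 mA.

Triode; I_D = 0.217 mA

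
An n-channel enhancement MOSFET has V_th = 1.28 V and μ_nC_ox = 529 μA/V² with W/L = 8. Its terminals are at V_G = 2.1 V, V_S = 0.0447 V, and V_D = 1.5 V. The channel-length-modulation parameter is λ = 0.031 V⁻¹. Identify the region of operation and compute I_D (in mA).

V_GS = V_G − V_S = 2.1 − 0.0447 = 2.06 V; V_DS = V_D − V_S = 1.5 − 0.0447 = 1.46 V.
k_n = μ_nC_ox · (W/L) = 4.232 mA/V².
V_ov = V_GS − V_th = 2.06 − 1.28 = 0.775 V.
Since V_DS = 1.46 V ≥ V_ov = 0.775 V, the device is in saturation.
I_D = ½ k_n V_ov² (1 + λ V_DS) = 0.5 × 4.232 × 0.775² × (1 + 0.031 × 1.46) = 1.33 mA.

Saturation; I_D = 1.33 mA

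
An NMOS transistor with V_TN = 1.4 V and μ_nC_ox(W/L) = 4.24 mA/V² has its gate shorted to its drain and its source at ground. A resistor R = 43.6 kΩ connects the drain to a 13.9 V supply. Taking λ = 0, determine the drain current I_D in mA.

I_D = 0.278 mA

With gate tied to drain, V_GS = V_DS ≥ V_GS − V_TN, so the device is in saturation.
KCL at the drain: ½ k_n (V_GS − V_TN)² = (V_DD − V_GS)/R.
Let x = V_GS − 1.4. Then 92.4 x² + x − 12.5 = 0, giving x = 0.362 V (positive root), so V_GS = 1.76 V.
I_D = (V_DD − V_GS)/R = (13.9 − 1.76) / 43.6 = 0.278 mA.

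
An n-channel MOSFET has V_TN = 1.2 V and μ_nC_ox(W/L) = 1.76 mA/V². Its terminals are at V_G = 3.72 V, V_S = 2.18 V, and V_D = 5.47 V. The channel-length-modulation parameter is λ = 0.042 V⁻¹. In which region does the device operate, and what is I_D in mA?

V_GS = V_G − V_S = 3.72 − 2.18 = 1.54 V; V_DS = V_D − V_S = 5.47 − 2.18 = 3.29 V.
V_ov = V_GS − V_TN = 1.54 − 1.2 = 0.34 V.
Since V_DS = 3.29 V ≥ V_ov = 0.34 V, the device is in saturation.
I_D = ½ k_n V_ov² (1 + λ V_DS) = 0.5 × 1.76 × 0.34² × (1 + 0.042 × 3.29) = 0.116 mA.

Saturation; I_D = 0.116 mA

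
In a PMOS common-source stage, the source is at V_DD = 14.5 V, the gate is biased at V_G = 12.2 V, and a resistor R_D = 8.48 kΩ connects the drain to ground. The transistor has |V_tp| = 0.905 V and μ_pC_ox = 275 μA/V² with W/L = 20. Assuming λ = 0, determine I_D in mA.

V_SG = V_DD − V_G = 14.5 − 12.2 = 2.3 V, so V_ov = 2.3 − 0.905 = 1.4 V.
k_p = μ_pC_ox · (W/L) = 5.5 mA/V².
Assume saturation: I_D = ½ k_p V_ov² = 0.5 × 5.5 × 1.4² = 5.35 mA, giving V_SD = V_DD − I_D R_D = 14.5 − 5.35 × 8.48 = -30.9 V.
But -30.9 V < V_ov = 1.4 V, so the device is actually in triode.
In triode I_D = k_p[V_ov V_SD − ½ V_SD²] and I_D = (V_DD − V_SD)/R_D. Equating: 23.3 V_SD² − 66.06 V_SD + 14.5 = 0, giving V_SD = 0.24 V (the root below V_ov).
I_D = (14.5 − 0.24) / 8.48 = 1.68 mA.

I_D = 1.68 mA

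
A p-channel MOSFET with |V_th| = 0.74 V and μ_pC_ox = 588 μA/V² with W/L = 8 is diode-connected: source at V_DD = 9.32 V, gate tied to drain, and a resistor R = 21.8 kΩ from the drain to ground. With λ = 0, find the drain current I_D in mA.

I_D = 0.375 mA

With gate tied to drain, V_SG = V_SD ≥ V_SG − |V_th|, so the device is in saturation.
k_p = μ_pC_ox · (W/L) = 4.704 mA/V².
KCL at the drain: ½ k_p (V_SG − |V_th|)² = (V_DD − V_SG)/R.
Let x = V_SG − 0.74. Then 51.3 x² + x − 8.58 = 0, giving x = 0.399 V (positive root), so V_SG = 1.14 V.
I_D = (V_DD − V_SG)/R = (9.32 − 1.14) / 21.8 = 0.375 mA.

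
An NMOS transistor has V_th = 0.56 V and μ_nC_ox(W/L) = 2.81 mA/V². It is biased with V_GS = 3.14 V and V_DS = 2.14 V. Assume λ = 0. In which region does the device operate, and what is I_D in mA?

V_ov = V_GS − V_th = 3.14 − 0.56 = 2.58 V.
Since V_DS = 2.14 V < V_ov = 2.58 V, the device is in the triode region.
I_D = k_n [V_ov · V_DS − ½ V_DS²] = 2.81 × [2.58 × 2.14 − 0.5 × 2.14²] = 9.08 mA.

Triode; I_D = 9.08 mA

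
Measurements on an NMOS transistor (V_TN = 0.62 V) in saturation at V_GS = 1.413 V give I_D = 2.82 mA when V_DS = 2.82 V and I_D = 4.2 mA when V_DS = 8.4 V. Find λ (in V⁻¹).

λ = 0.117 V⁻¹

With V_GS fixed, I_D ∝ (1 + λ V_DS) in saturation, so I_D2/I_D1 = (1 + λ V_DS2)/(1 + λ V_DS1).
4.2/2.82 = 1.489 = (1 + 8.4 λ)/(1 + 2.82 λ).
Solving: λ (I_D1 V_DS2 − I_D2 V_DS1) = I_D2 − I_D1, so λ = (4.2 − 2.82) / (2.82 × 8.4 − 4.2 × 2.82) = 1.38 / 11.8 = 0.117 V⁻¹.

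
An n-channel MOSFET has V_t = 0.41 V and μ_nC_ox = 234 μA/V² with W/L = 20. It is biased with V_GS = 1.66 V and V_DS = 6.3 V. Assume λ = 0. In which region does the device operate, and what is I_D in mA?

k_n = μ_nC_ox · (W/L) = 4.68 mA/V².
V_ov = V_GS − V_t = 1.66 − 0.41 = 1.25 V.
Since V_DS = 6.3 V ≥ V_ov = 1.25 V, the device is in saturation.
I_D = ½ k_n V_ov² = 0.5 × 4.68 × 1.25² = 3.66 mA.

Saturation; I_D = 3.66 mA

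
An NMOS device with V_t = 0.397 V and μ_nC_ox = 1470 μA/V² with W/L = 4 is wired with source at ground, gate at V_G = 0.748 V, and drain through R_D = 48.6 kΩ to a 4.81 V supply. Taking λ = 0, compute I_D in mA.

V_GS = V_G = 0.748 V, so V_ov = 0.748 − 0.397 = 0.351 V.
k_n = μ_nC_ox · (W/L) = 5.88 mA/V².
Assume saturation: I_D = ½ k_n V_ov² = 0.5 × 5.88 × 0.351² = 0.362 mA, giving V_DS = V_DD − I_D R_D = 4.81 − 0.362 × 48.6 = -12.8 V.
But -12.8 V < V_ov = 0.351 V, so the device is actually in triode.
In triode I_D = k_n[V_ov V_DS − ½ V_DS²] and I_D = (V_DD − V_DS)/R_D. Equating: 143 V_DS² − 101.3 V_DS + 4.81 = 0, giving V_DS = 0.0512 V (the root below V_ov).
I_D = (4.81 − 0.0512) / 48.6 = 0.0979 mA.

I_D = 0.0979 mA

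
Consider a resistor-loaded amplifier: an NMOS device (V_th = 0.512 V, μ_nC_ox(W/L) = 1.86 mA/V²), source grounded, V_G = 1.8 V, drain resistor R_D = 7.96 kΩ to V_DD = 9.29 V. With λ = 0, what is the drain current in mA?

I_D = 1.09 mA

V_GS = V_G = 1.8 V, so V_ov = 1.8 − 0.512 = 1.29 V.
Assume saturation: I_D = ½ k_n V_ov² = 0.5 × 1.86 × 1.29² = 1.54 mA, giving V_DS = V_DD − I_D R_D = 9.29 − 1.54 × 7.96 = -2.99 V.
But -2.99 V < V_ov = 1.29 V, so the device is actually in triode.
In triode I_D = k_n[V_ov V_DS − ½ V_DS²] and I_D = (V_DD − V_DS)/R_D. Equating: 7.4 V_DS² − 20.07 V_DS + 9.29 = 0, giving V_DS = 0.592 V (the root below V_ov).
I_D = (9.29 − 0.592) / 7.96 = 1.09 mA.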